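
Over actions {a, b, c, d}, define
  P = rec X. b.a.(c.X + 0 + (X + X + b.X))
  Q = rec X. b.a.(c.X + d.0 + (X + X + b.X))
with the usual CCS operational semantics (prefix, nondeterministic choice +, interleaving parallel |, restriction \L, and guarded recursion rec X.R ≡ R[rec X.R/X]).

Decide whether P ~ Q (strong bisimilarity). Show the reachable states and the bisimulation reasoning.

P ≁ Q

LTS(P): 3 reachable states
  m0 = rec X. b.a.(c.X + 0 + (X + X + b.X)) has moves =b=> m1
  m1 = a.(c.(rec X. b.a.(c.X + 0 + (X + X + b.X))) + 0 + ((rec X. b.a.(c.X + 0 + (X + X + b.X))) + (rec X. b.a.(c.X + 0 + (X + X + b.X))) + b.(rec X. b.a.(c.X + 0 + (X + X + b.X))))) has moves =a=> m2
  m2 = c.(rec X. b.a.(c.X + 0 + (X + X + b.X))) + 0 + ((rec X. b.a.(c.X + 0 + (X + X + b.X))) + (rec X. b.a.(c.X + 0 + (X + X + b.X))) + b.(rec X. b.a.(c.X + 0 + (X + X + b.X)))) has moves =b=> m0, =b=> m1, =c=> m0
LTS(Q): 4 reachable states
  n0 = rec X. b.a.(c.X + d.0 + (X + X + b.X)) has moves =b=> n1
  n1 = a.(c.(rec X. b.a.(c.X + d.0 + (X + X + b.X))) + d.0 + ((rec X. b.a.(c.X + d.0 + (X + X + b.X))) + (rec X. b.a.(c.X + d.0 + (X + X + b.X))) + b.(rec X. b.a.(c.X + d.0 + (X + X + b.X))))) has moves =a=> n2
  n2 = c.(rec X. b.a.(c.X + d.0 + (X + X + b.X))) + d.0 + ((rec X. b.a.(c.X + d.0 + (X + X + b.X))) + (rec X. b.a.(c.X + d.0 + (X + X + b.X))) + b.(rec X. b.a.(c.X + d.0 + (X + X + b.X)))) has moves =b=> n0, =b=> n1, =c=> n0, =d=> n3
  n3 = 0 has moves stopped
Bisimilarity quotient blocks:
  B0 = {m0}
  B1 = {m1}
  B2 = {m2}
  B3 = {n0}
  B4 = {n1}
  B5 = {n2}
  B6 = {n3}
m0 ∈ B0, n0 ∈ B3 → different blocks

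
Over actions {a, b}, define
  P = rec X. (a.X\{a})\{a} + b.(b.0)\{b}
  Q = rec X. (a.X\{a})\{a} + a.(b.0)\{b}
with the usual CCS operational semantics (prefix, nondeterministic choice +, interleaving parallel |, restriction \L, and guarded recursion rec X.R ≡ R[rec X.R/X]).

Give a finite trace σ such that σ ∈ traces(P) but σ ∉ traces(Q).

b

P's transition system — 2 states:
  s0 = rec X. (a.X\{a})\{a} + b.(b.0)\{b} :: -b-> s1
  s1 = (b.0)\{b} :: stopped
Q's transition system — 2 states:
  t0 = rec X. (a.X\{a})\{a} + a.(b.0)\{b} :: -a-> t1
  t1 = (b.0)\{b} :: stopped
Trace ⟨b⟩ through P, begin at {s0}:
  [1] b ⇒ {s1}
  P completes σ.
Trace ⟨b⟩ through Q, begin at {t0}:
  [1] b ⇒ ∅  — Q cannot continue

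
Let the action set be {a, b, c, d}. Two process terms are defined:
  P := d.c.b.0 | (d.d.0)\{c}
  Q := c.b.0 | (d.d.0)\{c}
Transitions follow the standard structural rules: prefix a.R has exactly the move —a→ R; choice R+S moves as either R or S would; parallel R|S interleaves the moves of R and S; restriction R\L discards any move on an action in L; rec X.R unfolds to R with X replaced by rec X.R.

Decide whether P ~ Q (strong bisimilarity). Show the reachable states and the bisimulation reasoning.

LTS(P): 12 reachable states
  s0 = d.c.b.0 | (d.d.0)\{c} :: ··d··> s1, ··d··> s2
  s1 = c.b.0 | (d.d.0)\{c} :: ··c··> s3, ··d··> s4
  s2 = d.c.b.0 | (d.0)\{c} :: ··d··> s4, ··d··> s5
  s3 = b.0 | (d.d.0)\{c} :: ··b··> s6, ··d··> s7
  s4 = c.b.0 | (d.0)\{c} :: ··c··> s7, ··d··> s8
  s5 = d.c.b.0 | 0\{c} :: ··d··> s8
  s6 = 0 | (d.d.0)\{c} :: ··d··> s9
  s7 = b.0 | (d.0)\{c} :: ··b··> s9, ··d··> s10
  s8 = c.b.0 | 0\{c} :: ··c··> s10
  s9 = 0 | (d.0)\{c} :: ··d··> s11
  s10 = b.0 | 0\{c} :: ··b··> s11
  s11 = 0 | 0\{c} :: ∅
LTS(Q): 9 reachable states
  t0 = c.b.0 | (d.d.0)\{c} :: ··c··> t1, ··d··> t2
  t1 = b.0 | (d.d.0)\{c} :: ··b··> t3, ··d··> t4
  t2 = c.b.0 | (d.0)\{c} :: ··c··> t4, ··d··> t5
  t3 = 0 | (d.d.0)\{c} :: ··d··> t6
  t4 = b.0 | (d.0)\{c} :: ··b··> t6, ··d··> t7
  t5 = c.b.0 | 0\{c} :: ··c··> t7
  t6 = 0 | (d.0)\{c} :: ··d··> t8
  t7 = b.0 | 0\{c} :: ··b··> t8
  t8 = 0 | 0\{c} :: ∅
Partition-refinement fixed point:
  B0 = {s0}
  B1 = {s2}
  B2 = {s4, t2}
  B3 = {s7, t4}
  B4 = {s9, t6}
  B5 = {s11, t8}
  B6 = {s10, t7}
  B7 = {s8, t5}
  B8 = {s5}
  B9 = {s1, t0}
  B10 = {s3, t1}
  B11 = {s6, t3}
s0 ∈ B0, t0 ∈ B9 → different blocks

P ≁ Q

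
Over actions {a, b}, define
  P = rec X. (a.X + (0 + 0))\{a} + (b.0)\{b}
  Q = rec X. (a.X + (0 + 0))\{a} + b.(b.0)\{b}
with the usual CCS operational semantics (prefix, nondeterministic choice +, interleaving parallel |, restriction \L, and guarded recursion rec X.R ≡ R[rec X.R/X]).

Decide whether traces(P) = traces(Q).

traces(P) ≠ traces(Q) — witness ⟨b⟩

P's transition system — 1 states:
  p0 = rec X. (a.X + (0 + 0))\{a} + (b.0)\{b} has moves deadlocked
Q's transition system — 2 states:
  q0 = rec X. (a.X + (0 + 0))\{a} + b.(b.0)\{b} has moves -b-> q1
  q1 = (b.0)\{b} has moves deadlocked
Run σ = ⟨b⟩ on Q: start {q0}
  step 1 (b): {q1}
  ✓ Q
Run σ = ⟨b⟩ on P: start {p0}
  step 1 (b): no successor for P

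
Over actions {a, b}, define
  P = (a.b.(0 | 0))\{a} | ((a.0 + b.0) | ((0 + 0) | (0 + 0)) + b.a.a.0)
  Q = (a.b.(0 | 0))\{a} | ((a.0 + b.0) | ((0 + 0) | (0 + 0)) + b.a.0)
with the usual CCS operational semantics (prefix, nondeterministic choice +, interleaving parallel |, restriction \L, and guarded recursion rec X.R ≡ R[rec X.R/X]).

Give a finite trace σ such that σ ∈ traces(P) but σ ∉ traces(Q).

baa

P's transition system — 5 states:
  m0 = (a.b.(0 | 0))\{a} | ((a.0 + b.0) | ((0 + 0) | (0 + 0)) + b.a.a.0) | -a-> m1, -b-> m1, -b-> m2
  m1 = (a.b.(0 | 0))\{a} | (0 | ((0 + 0) | (0 + 0))) | stopped
  m2 = (a.b.(0 | 0))\{a} | a.a.0 | -a-> m3
  m3 = (a.b.(0 | 0))\{a} | a.0 | -a-> m4
  m4 = (a.b.(0 | 0))\{a} | 0 | stopped
Q's transition system — 4 states:
  n0 = (a.b.(0 | 0))\{a} | ((a.0 + b.0) | ((0 + 0) | (0 + 0)) + b.a.0) | -a-> n1, -b-> n1, -b-> n2
  n1 = (a.b.(0 | 0))\{a} | (0 | ((0 + 0) | (0 + 0))) | stopped
  n2 = (a.b.(0 | 0))\{a} | a.0 | -a-> n3
  n3 = (a.b.(0 | 0))\{a} | 0 | stopped
Trace ⟨baa⟩ through P, begin at {m0}:
  [1] b ⇒ {m1, m2}
  [2] a ⇒ {m3}
  [3] a ⇒ {m4}
  P completes σ.
Trace ⟨baa⟩ through Q, begin at {n0}:
  [1] b ⇒ {n1, n2}
  [2] a ⇒ {n3}
  [3] a ⇒ no successor for Q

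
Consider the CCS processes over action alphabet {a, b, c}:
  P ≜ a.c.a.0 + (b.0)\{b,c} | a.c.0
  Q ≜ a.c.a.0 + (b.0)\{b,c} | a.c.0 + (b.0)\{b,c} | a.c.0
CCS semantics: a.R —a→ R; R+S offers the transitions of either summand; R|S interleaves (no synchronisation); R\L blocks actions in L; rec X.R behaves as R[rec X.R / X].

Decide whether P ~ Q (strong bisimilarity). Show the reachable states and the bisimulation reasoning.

YES

LTS(P): 6 reachable states
  u0 = a.c.a.0 + (b.0)\{b,c} | a.c.0 → ··a··> u1, ··a··> u2
  u1 = (b.0)\{b,c} | c.0 → ··c··> u3
  u2 = c.a.0 → ··c··> u4
  u3 = (b.0)\{b,c} | 0 → stopped
  u4 = a.0 → ··a··> u5
  u5 = 0 → stopped
LTS(Q): 6 reachable states
  v0 = a.c.a.0 + (b.0)\{b,c} | a.c.0 + (b.0)\{b,c} | a.c.0 → ··a··> v1, ··a··> v2
  v1 = (b.0)\{b,c} | c.0 → ··c··> v3
  v2 = c.a.0 → ··c··> v4
  v3 = (b.0)\{b,c} | 0 → stopped
  v4 = a.0 → ··a··> v5
  v5 = 0 → stopped
Bisimilarity quotient blocks:
  B0 = {u0, v0}
  B1 = {u1, v1}
  B2 = {u3, u5, v3, v5}
  B3 = {u2, v2}
  B4 = {u4, v4}
u0 ∈ B0, v0 ∈ B0 → same block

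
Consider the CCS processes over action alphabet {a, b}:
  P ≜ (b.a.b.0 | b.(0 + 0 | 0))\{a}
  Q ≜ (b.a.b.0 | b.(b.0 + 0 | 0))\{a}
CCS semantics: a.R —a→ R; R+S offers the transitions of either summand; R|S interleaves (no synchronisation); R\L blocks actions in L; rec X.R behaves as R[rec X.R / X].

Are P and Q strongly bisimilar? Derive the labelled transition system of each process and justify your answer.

LTS(P): 4 reachable states
  p0 = (b.a.b.0 | b.(0 + 0 | 0))\{a} → -b-> p1, -b-> p2
  p1 = (a.b.0 | b.(0 + 0 | 0))\{a} → -b-> p3
  p2 = (b.a.b.0 | (0 + 0 | 0))\{a} → -b-> p3
  p3 = (a.b.0 | (0 + 0 | 0))\{a} → ·
LTS(Q): 6 reachable states
  q0 = (b.a.b.0 | b.(b.0 + 0 | 0))\{a} → -b-> q1, -b-> q2
  q1 = (a.b.0 | b.(b.0 + 0 | 0))\{a} → -b-> q3
  q2 = (b.a.b.0 | (b.0 + 0 | 0))\{a} → -b-> q3, -b-> q4
  q3 = (a.b.0 | (b.0 + 0 | 0))\{a} → -b-> q5
  q4 = (b.a.b.0 | 0)\{a} → -b-> q5
  q5 = (a.b.0 | 0)\{a} → ·
Bisimilarity quotient blocks:
  B0 = {p0, q1, q2}
  B1 = {p1, p2, q3, q4}
  B2 = {p3, q5}
  B3 = {q0}
p0 ∈ B0, q0 ∈ B3 → different blocks

NO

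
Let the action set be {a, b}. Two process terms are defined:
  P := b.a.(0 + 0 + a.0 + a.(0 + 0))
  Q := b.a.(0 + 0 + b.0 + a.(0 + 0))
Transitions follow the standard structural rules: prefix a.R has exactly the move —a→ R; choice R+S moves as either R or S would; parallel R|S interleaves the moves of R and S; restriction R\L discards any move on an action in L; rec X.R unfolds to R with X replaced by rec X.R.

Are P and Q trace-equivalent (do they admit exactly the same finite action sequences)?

traces(P) ≠ traces(Q) — witness ⟨bab⟩

LTS(P): 5 reachable states
  s0 = b.a.(0 + 0 + a.0 + a.(0 + 0)) has moves ··b··> s1
  s1 = a.(0 + 0 + a.0 + a.(0 + 0)) has moves ··a··> s2
  s2 = 0 + 0 + a.0 + a.(0 + 0) has moves ··a··> s3, ··a··> s4
  s3 = 0 has moves (no moves)
  s4 = 0 + 0 has moves (no moves)
LTS(Q): 5 reachable states
  t0 = b.a.(0 + 0 + b.0 + a.(0 + 0)) has moves ··b··> t1
  t1 = a.(0 + 0 + b.0 + a.(0 + 0)) has moves ··a··> t2
  t2 = 0 + 0 + b.0 + a.(0 + 0) has moves ··a··> t3, ··b··> t4
  t3 = 0 + 0 has moves (no moves)
  t4 = 0 has moves (no moves)
Executing bab from Q (initial set {t0}):
  [1] b ⇒ {t1}
  [2] a ⇒ {t2}
  [3] b ⇒ {t4}
  ✓ Q
Executing bab from P (initial set {s0}):
  [1] b ⇒ {s1}
  [2] a ⇒ {s2}
  [3] b ⇒ no successor for P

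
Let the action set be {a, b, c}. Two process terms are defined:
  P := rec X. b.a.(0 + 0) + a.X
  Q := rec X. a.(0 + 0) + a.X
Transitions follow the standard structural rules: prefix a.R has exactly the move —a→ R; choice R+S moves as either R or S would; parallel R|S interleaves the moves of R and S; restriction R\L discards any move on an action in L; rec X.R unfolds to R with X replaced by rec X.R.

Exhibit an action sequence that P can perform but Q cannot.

Reachable graph of P (3 states):
  p0 = rec X. b.a.(0 + 0) + a.X → —a→ p0, —b→ p1
  p1 = a.(0 + 0) → —a→ p2
  p2 = 0 + 0 → stopped
Reachable graph of Q (2 states):
  q0 = rec X. a.(0 + 0) + a.X → —a→ q0, —a→ q1
  q1 = 0 + 0 → stopped
Run σ = ⟨b⟩ on P: start {p0}
  [1] b ⇒ {p1}
  — P admits the full trace.
Run σ = ⟨b⟩ on Q: start {q0}
  [1] b ⇒ ∅ (Q stuck)

b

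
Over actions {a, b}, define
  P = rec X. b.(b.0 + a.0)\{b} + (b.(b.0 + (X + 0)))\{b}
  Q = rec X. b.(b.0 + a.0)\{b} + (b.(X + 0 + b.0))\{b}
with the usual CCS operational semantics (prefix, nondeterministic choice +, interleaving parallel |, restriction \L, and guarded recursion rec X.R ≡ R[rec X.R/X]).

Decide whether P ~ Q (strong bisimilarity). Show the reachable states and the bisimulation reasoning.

P's transition system — 3 states:
  p0 = rec X. b.(b.0 + a.0)\{b} + (b.(b.0 + (X + 0)))\{b} :: =b=> p1
  p1 = (b.0 + a.0)\{b} :: =a=> p2
  p2 = 0\{b} :: deadlocked
Q's transition system — 3 states:
  q0 = rec X. b.(b.0 + a.0)\{b} + (b.(X + 0 + b.0))\{b} :: =b=> q1
  q1 = (b.0 + a.0)\{b} :: =a=> q2
  q2 = 0\{b} :: deadlocked
Partition-refinement fixed point:
  B0 = {p0, q0}
  B1 = {p1, q1}
  B2 = {p2, q2}
p0 ∈ B0, q0 ∈ B0 → same block

YES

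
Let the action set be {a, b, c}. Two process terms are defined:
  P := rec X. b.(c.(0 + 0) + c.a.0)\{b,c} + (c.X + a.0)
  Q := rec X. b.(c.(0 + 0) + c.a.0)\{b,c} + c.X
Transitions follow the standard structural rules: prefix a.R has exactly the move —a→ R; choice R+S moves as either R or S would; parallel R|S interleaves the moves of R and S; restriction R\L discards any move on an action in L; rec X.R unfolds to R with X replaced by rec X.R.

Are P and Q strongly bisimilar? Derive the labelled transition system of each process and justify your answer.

LTS(P): 3 reachable states
  s0 = rec X. b.(c.(0 + 0) + c.a.0)\{b,c} + (c.X + a.0) :: —a→ s1, —b→ s2, —c→ s0
  s1 = 0 :: stopped
  s2 = (c.(0 + 0) + c.a.0)\{b,c} :: stopped
LTS(Q): 2 reachable states
  t0 = rec X. b.(c.(0 + 0) + c.a.0)\{b,c} + c.X :: —b→ t1, —c→ t0
  t1 = (c.(0 + 0) + c.a.0)\{b,c} :: stopped
Partition-refinement fixed point:
  B0 = {s0}
  B1 = {s1, s2, t1}
  B2 = {t0}
s0 ∈ B0, t0 ∈ B2 → different blocks

not bisimilar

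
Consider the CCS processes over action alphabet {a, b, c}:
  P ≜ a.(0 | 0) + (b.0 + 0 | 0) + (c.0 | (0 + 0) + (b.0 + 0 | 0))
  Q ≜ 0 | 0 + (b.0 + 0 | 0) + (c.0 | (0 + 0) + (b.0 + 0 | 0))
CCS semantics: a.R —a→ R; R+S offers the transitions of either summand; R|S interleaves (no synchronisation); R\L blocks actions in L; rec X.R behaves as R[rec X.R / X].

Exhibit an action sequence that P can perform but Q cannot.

P's transition system — 4 states:
  m0 = a.(0 | 0) + (b.0 + 0 | 0) + (c.0 | (0 + 0) + (b.0 + 0 | 0)) has moves -a-> m1, -b-> m2, -c-> m3
  m1 = 0 | 0 has moves stopped
  m2 = 0 has moves stopped
  m3 = 0 | (0 + 0) has moves stopped
Q's transition system — 3 states:
  n0 = 0 | 0 + (b.0 + 0 | 0) + (c.0 | (0 + 0) + (b.0 + 0 | 0)) has moves -b-> n1, -c-> n2
  n1 = 0 has moves stopped
  n2 = 0 | (0 + 0) has moves stopped
Trace ⟨a⟩ through P, begin at {m0}:
  [1] a ⇒ {m1}
  P completes σ.
Trace ⟨a⟩ through Q, begin at {n0}:
  [1] a ⇒ ∅ (Q stuck)

a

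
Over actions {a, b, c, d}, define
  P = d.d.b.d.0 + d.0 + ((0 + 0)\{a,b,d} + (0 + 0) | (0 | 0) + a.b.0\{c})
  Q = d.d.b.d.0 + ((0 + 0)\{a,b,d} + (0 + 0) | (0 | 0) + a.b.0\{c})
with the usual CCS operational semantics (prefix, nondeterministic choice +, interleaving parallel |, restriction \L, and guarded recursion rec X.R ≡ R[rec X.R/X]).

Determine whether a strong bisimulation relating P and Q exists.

P's transition system — 7 states:
  m0 = d.d.b.d.0 + d.0 + ((0 + 0)\{a,b,d} + (0 + 0) | (0 | 0) + a.b.0\{c}) | =a=> m1, =d=> m2, =d=> m3
  m1 = b.0\{c} | =b=> m4
  m2 = 0 | (no moves)
  m3 = d.b.d.0 | =d=> m5
  m4 = 0\{c} | (no moves)
  m5 = b.d.0 | =b=> m6
  m6 = d.0 | =d=> m2
Q's transition system — 7 states:
  n0 = d.d.b.d.0 + ((0 + 0)\{a,b,d} + (0 + 0) | (0 | 0) + a.b.0\{c}) | =a=> n1, =d=> n2
  n1 = b.0\{c} | =b=> n3
  n2 = d.b.d.0 | =d=> n4
  n3 = 0\{c} | (no moves)
  n4 = b.d.0 | =b=> n5
  n5 = d.0 | =d=> n6
  n6 = 0 | (no moves)
Coarsest stable partition (strong bisimilarity classes):
  B0 = {m0}
  B1 = {m2, m4, n3, n6}
  B2 = {m1, n1}
  B3 = {m3, n2}
  B4 = {m5, n4}
  B5 = {m6, n5}
  B6 = {n0}
m0 ∈ B0, n0 ∈ B6 → different blocks

not bisimilar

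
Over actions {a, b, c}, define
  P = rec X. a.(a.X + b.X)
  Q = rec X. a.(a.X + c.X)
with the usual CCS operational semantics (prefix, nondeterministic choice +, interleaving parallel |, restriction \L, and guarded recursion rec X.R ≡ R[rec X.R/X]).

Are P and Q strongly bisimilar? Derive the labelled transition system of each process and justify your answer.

LTS(P): 2 reachable states
  s0 = rec X. a.(a.X + b.X) ⊢ ··a··> s1
  s1 = a.(rec X. a.(a.X + b.X)) + b.(rec X. a.(a.X + b.X)) ⊢ ··a··> s0, ··b··> s0
LTS(Q): 2 reachable states
  t0 = rec X. a.(a.X + c.X) ⊢ ··a··> t1
  t1 = a.(rec X. a.(a.X + c.X)) + c.(rec X. a.(a.X + c.X)) ⊢ ··a··> t0, ··c··> t0
Bisimilarity quotient blocks:
  B0 = {s0}
  B1 = {s1}
  B2 = {t0}
  B3 = {t1}
s0 ∈ B0, t0 ∈ B2 → different blocks

P ≁ Q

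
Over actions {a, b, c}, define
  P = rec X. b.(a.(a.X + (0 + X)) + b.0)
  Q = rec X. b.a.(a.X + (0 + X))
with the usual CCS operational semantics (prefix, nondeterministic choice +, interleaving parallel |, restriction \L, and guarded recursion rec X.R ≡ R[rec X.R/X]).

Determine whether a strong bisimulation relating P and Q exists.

not bisimilar

LTS(P): 4 reachable states
  s0 = rec X. b.(a.(a.X + (0 + X)) + b.0) ⊢ =b=> s1
  s1 = a.(a.(rec X. b.(a.(a.X + (0 + X)) + b.0)) + (0 + (rec X. b.(a.(a.X + (0 + X)) + b.0)))) + b.0 ⊢ =a=> s2, =b=> s3
  s2 = a.(rec X. b.(a.(a.X + (0 + X)) + b.0)) + (0 + (rec X. b.(a.(a.X + (0 + X)) + b.0))) ⊢ =a=> s0, =b=> s1
  s3 = 0 ⊢ deadlocked
LTS(Q): 3 reachable states
  t0 = rec X. b.a.(a.X + (0 + X)) ⊢ =b=> t1
  t1 = a.(a.(rec X. b.a.(a.X + (0 + X))) + (0 + (rec X. b.a.(a.X + (0 + X))))) ⊢ =a=> t2
  t2 = a.(rec X. b.a.(a.X + (0 + X))) + (0 + (rec X. b.a.(a.X + (0 + X)))) ⊢ =a=> t0, =b=> t1
Partition-refinement fixed point:
  B0 = {s0}
  B1 = {s1}
  B2 = {s2}
  B3 = {s3}
  B4 = {t0}
  B5 = {t1}
  B6 = {t2}
s0 ∈ B0, t0 ∈ B4 → different blocks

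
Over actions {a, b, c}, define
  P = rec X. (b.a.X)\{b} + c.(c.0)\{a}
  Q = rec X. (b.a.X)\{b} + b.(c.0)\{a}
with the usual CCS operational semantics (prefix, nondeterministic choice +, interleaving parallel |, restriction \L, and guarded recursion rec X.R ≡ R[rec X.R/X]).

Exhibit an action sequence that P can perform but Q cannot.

c

P's transition system — 3 states:
  u0 = rec X. (b.a.X)\{b} + c.(c.0)\{a} | -c-> u1
  u1 = (c.0)\{a} | -c-> u2
  u2 = 0\{a} | deadlocked
Q's transition system — 3 states:
  v0 = rec X. (b.a.X)\{b} + b.(c.0)\{a} | -b-> v1
  v1 = (c.0)\{a} | -c-> v2
  v2 = 0\{a} | deadlocked
Trace ⟨c⟩ through P, begin at {u0}:
  step 1 (c): {u1}
  ✓ P
Trace ⟨c⟩ through Q, begin at {v0}:
  step 1 (c): ∅ (Q stuck)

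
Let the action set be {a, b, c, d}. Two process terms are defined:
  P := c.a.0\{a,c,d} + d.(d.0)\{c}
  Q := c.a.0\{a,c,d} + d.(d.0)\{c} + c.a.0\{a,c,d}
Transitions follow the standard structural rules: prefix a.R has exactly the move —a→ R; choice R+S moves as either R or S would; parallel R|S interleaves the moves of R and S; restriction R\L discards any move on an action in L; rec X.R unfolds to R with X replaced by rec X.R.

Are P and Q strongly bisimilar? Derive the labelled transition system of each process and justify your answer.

bisimilar

LTS(P): 5 reachable states
  u0 = c.a.0\{a,c,d} + d.(d.0)\{c} :: =c=> u1, =d=> u2
  u1 = a.0\{a,c,d} :: =a=> u3
  u2 = (d.0)\{c} :: =d=> u4
  u3 = 0\{a,c,d} :: ·
  u4 = 0\{c} :: ·
LTS(Q): 5 reachable states
  v0 = c.a.0\{a,c,d} + d.(d.0)\{c} + c.a.0\{a,c,d} :: =c=> v1, =d=> v2
  v1 = a.0\{a,c,d} :: =a=> v3
  v2 = (d.0)\{c} :: =d=> v4
  v3 = 0\{a,c,d} :: ·
  v4 = 0\{c} :: ·
Partition-refinement fixed point:
  B0 = {u0, v0}
  B1 = {u1, v1}
  B2 = {u3, u4, v3, v4}
  B3 = {u2, v2}
u0 ∈ B0, v0 ∈ B0 → same block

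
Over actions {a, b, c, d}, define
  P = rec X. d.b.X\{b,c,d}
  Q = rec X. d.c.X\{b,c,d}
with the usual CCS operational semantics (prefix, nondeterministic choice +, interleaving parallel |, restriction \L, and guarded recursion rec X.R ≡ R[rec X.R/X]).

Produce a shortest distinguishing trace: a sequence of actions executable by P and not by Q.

db

LTS(P): 3 reachable states
  s0 = rec X. d.b.X\{b,c,d} | —d→ s1
  s1 = b.(rec X. d.b.X\{b,c,d})\{b,c,d} | —b→ s2
  s2 = (rec X. d.b.X\{b,c,d})\{b,c,d} | ·
LTS(Q): 3 reachable states
  t0 = rec X. d.c.X\{b,c,d} | —d→ t1
  t1 = c.(rec X. d.c.X\{b,c,d})\{b,c,d} | —c→ t2
  t2 = (rec X. d.c.X\{b,c,d})\{b,c,d} | ·
Trace ⟨db⟩ through P, begin at {s0}:
  after d @ step 1: {s1}
  after b @ step 2: {s2}
  P completes σ.
Trace ⟨db⟩ through Q, begin at {t0}:
  after d @ step 1: {t1}
  after b @ step 2: no successor for Q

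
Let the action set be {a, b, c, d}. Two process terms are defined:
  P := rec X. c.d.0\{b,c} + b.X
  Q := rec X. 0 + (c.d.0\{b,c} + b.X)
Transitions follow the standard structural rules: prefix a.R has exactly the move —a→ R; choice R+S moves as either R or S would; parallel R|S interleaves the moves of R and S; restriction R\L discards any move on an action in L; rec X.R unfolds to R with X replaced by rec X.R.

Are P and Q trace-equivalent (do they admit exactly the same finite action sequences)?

LTS(P): 3 reachable states
  p0 = rec X. c.d.0\{b,c} + b.X ⊢ --b--▸ p0, --c--▸ p1
  p1 = d.0\{b,c} ⊢ --d--▸ p2
  p2 = 0\{b,c} ⊢ (no moves)
LTS(Q): 3 reachable states
  q0 = rec X. 0 + (c.d.0\{b,c} + b.X) ⊢ --b--▸ q0, --c--▸ q1
  q1 = d.0\{b,c} ⊢ --d--▸ q2
  q2 = 0\{b,c} ⊢ (no moves)
Bisimilarity quotient blocks:
  B0 = {p0, q0}
  B1 = {p1, q1}
  B2 = {p2, q2}
p0 ∈ B0, q0 ∈ B0 → same block
Bisimilar ⇒ trace-equivalent.

traces(P) = traces(Q)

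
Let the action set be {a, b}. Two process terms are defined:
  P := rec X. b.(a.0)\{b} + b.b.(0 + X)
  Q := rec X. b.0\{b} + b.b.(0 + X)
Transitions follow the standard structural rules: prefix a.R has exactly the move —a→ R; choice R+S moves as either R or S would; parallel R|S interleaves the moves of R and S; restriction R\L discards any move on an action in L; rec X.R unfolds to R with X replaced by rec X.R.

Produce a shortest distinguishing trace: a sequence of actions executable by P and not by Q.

Reachable graph of P (5 states):
  u0 = rec X. b.(a.0)\{b} + b.b.(0 + X) → -b-> u1, -b-> u2
  u1 = (a.0)\{b} → -a-> u3
  u2 = b.(0 + (rec X. b.(a.0)\{b} + b.b.(0 + X))) → -b-> u4
  u3 = 0\{b} → ∅
  u4 = 0 + (rec X. b.(a.0)\{b} + b.b.(0 + X)) → -b-> u1, -b-> u2
Reachable graph of Q (4 states):
  v0 = rec X. b.0\{b} + b.b.(0 + X) → -b-> v1, -b-> v2
  v1 = 0\{b} → ∅
  v2 = b.(0 + (rec X. b.0\{b} + b.b.(0 + X))) → -b-> v3
  v3 = 0 + (rec X. b.0\{b} + b.b.(0 + X)) → -b-> v1, -b-> v2
Run σ = ⟨ba⟩ on P: start {u0}
  step 1 (b): {u1, u2}
  step 2 (a): {u3}
  ✓ P
Run σ = ⟨ba⟩ on Q: start {v0}
  step 1 (b): {v1, v2}
  step 2 (a): ∅ (Q stuck)

ba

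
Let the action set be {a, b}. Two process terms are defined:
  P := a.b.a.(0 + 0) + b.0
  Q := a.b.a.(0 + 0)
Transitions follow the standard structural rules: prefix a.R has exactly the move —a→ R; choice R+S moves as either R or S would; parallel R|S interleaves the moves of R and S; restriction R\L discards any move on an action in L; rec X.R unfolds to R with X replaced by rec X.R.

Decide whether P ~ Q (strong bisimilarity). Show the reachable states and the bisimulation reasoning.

P's transition system — 5 states:
  u0 = a.b.a.(0 + 0) + b.0 → =a=> u1, =b=> u2
  u1 = b.a.(0 + 0) → =b=> u3
  u2 = 0 → ·
  u3 = a.(0 + 0) → =a=> u4
  u4 = 0 + 0 → ·
Q's transition system — 4 states:
  v0 = a.b.a.(0 + 0) → =a=> v1
  v1 = b.a.(0 + 0) → =b=> v2
  v2 = a.(0 + 0) → =a=> v3
  v3 = 0 + 0 → ·
Partition-refinement fixed point:
  B0 = {u0}
  B1 = {u1, v1}
  B2 = {u3, v2}
  B3 = {u2, u4, v3}
  B4 = {v0}
u0 ∈ B0, v0 ∈ B4 → different blocks

P ≁ Q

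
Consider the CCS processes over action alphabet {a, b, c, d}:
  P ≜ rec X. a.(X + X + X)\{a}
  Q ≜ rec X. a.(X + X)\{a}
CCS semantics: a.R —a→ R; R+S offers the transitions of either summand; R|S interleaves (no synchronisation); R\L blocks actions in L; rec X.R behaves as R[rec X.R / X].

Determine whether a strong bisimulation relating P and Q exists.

LTS(P): 2 reachable states
  s0 = rec X. a.(X + X + X)\{a} :: =a=> s1
  s1 = ((rec X. a.(X + X + X)\{a}) + (rec X. a.(X + X + X)\{a}) + (rec X. a.(X + X + X)\{a}))\{a} :: ·
LTS(Q): 2 reachable states
  t0 = rec X. a.(X + X)\{a} :: =a=> t1
  t1 = ((rec X. a.(X + X)\{a}) + (rec X. a.(X + X)\{a}))\{a} :: ·
Coarsest stable partition (strong bisimilarity classes):
  B0 = {s0, t0}
  B1 = {s1, t1}
s0 ∈ B0, t0 ∈ B0 → same block

bisimilar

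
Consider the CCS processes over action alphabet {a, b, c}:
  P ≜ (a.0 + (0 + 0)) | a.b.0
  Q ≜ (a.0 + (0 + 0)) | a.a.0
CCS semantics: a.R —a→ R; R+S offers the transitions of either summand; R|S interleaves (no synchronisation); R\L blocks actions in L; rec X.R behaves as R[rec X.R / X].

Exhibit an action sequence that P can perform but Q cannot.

Reachable graph of P (6 states):
  p0 = (a.0 + (0 + 0)) | a.b.0 has moves --a--▸ p1, --a--▸ p2
  p1 = (a.0 + (0 + 0)) | b.0 has moves --a--▸ p3, --b--▸ p4
  p2 = 0 | a.b.0 has moves --a--▸ p3
  p3 = 0 | b.0 has moves --b--▸ p5
  p4 = (a.0 + (0 + 0)) | 0 has moves --a--▸ p5
  p5 = 0 | 0 has moves (no moves)
Reachable graph of Q (6 states):
  q0 = (a.0 + (0 + 0)) | a.a.0 has moves --a--▸ q1, --a--▸ q2
  q1 = (a.0 + (0 + 0)) | a.0 has moves --a--▸ q3, --a--▸ q4
  q2 = 0 | a.a.0 has moves --a--▸ q4
  q3 = (a.0 + (0 + 0)) | 0 has moves --a--▸ q5
  q4 = 0 | a.0 has moves --a--▸ q5
  q5 = 0 | 0 has moves (no moves)
Trace ⟨ab⟩ through P, begin at {p0}:
  step 1 (a): {p1, p2}
  step 2 (b): {p4}
  ✓ P
Trace ⟨ab⟩ through Q, begin at {q0}:
  step 1 (a): {q1, q2}
  step 2 (b): no successor for Q

ab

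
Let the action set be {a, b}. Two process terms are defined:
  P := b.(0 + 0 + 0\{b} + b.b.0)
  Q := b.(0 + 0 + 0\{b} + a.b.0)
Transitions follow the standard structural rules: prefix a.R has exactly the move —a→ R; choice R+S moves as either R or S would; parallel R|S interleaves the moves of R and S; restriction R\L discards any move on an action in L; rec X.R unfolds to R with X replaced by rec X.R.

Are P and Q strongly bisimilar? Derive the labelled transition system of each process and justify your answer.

P ≁ Q

P's transition system — 4 states:
  m0 = b.(0 + 0 + 0\{b} + b.b.0) has moves =b=> m1
  m1 = 0 + 0 + 0\{b} + b.b.0 has moves =b=> m2
  m2 = b.0 has moves =b=> m3
  m3 = 0 has moves ·
Q's transition system — 4 states:
  n0 = b.(0 + 0 + 0\{b} + a.b.0) has moves =b=> n1
  n1 = 0 + 0 + 0\{b} + a.b.0 has moves =a=> n2
  n2 = b.0 has moves =b=> n3
  n3 = 0 has moves ·
Partition-refinement fixed point:
  B0 = {m0}
  B1 = {m1}
  B2 = {m2, n2}
  B3 = {m3, n3}
  B4 = {n0}
  B5 = {n1}
m0 ∈ B0, n0 ∈ B4 → different blocks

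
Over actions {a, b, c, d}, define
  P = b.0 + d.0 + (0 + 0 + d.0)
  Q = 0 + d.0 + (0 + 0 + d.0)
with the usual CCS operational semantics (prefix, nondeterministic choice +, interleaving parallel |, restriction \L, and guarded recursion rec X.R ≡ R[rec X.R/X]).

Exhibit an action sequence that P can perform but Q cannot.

P's transition system — 2 states:
  m0 = b.0 + d.0 + (0 + 0 + d.0) ⊢ —b→ m1, —d→ m1
  m1 = 0 ⊢ (no moves)
Q's transition system — 2 states:
  n0 = 0 + d.0 + (0 + 0 + d.0) ⊢ —d→ n1
  n1 = 0 ⊢ (no moves)
Run σ = ⟨b⟩ on P: start {m0}
  [1] b ⇒ {m1}
  P completes σ.
Run σ = ⟨b⟩ on Q: start {n0}
  [1] b ⇒ ∅  — Q cannot continue

b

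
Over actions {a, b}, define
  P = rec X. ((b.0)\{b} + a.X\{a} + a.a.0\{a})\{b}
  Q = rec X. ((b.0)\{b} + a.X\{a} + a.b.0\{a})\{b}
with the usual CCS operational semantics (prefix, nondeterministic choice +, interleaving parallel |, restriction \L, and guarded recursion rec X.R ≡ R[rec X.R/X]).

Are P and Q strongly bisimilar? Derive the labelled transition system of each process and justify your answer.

not bisimilar

P's transition system — 4 states:
  u0 = rec X. ((b.0)\{b} + a.X\{a} + a.a.0\{a})\{b} has moves -a-> u1, -a-> u2
  u1 = (a.0\{a})\{b} has moves -a-> u3
  u2 = (rec X. ((b.0)\{b} + a.X\{a} + a.a.0\{a})\{b})\{a}\{b} has moves (no moves)
  u3 = 0\{a}\{b} has moves (no moves)
Q's transition system — 3 states:
  v0 = rec X. ((b.0)\{b} + a.X\{a} + a.b.0\{a})\{b} has moves -a-> v1, -a-> v2
  v1 = (b.0\{a})\{b} has moves (no moves)
  v2 = (rec X. ((b.0)\{b} + a.X\{a} + a.b.0\{a})\{b})\{a}\{b} has moves (no moves)
Coarsest stable partition (strong bisimilarity classes):
  B0 = {u0}
  B1 = {u2, u3, v1, v2}
  B2 = {u1, v0}
u0 ∈ B0, v0 ∈ B2 → different blocks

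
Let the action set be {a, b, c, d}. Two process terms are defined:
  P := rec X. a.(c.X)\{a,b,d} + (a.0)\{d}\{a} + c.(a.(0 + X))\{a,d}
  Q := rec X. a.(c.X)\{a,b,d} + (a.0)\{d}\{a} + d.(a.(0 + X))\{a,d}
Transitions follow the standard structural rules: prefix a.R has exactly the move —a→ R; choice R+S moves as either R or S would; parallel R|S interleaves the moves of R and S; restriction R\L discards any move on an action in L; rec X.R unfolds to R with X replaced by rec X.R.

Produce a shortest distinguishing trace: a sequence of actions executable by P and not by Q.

LTS(P): 5 reachable states
  p0 = rec X. a.(c.X)\{a,b,d} + (a.0)\{d}\{a} + c.(a.(0 + X))\{a,d} has moves =a=> p1, =c=> p2
  p1 = (c.(rec X. a.(c.X)\{a,b,d} + (a.0)\{d}\{a} + c.(a.(0 + X))\{a,d}))\{a,b,d} has moves =c=> p3
  p2 = (a.(0 + (rec X. a.(c.X)\{a,b,d} + (a.0)\{d}\{a} + c.(a.(0 + X))\{a,d})))\{a,d} has moves deadlocked
  p3 = (rec X. a.(c.X)\{a,b,d} + (a.0)\{d}\{a} + c.(a.(0 + X))\{a,d})\{a,b,d} has moves =c=> p4
  p4 = (a.(0 + (rec X. a.(c.X)\{a,b,d} + (a.0)\{d}\{a} + c.(a.(0 + X))\{a,d})))\{a,d}\{a,b,d} has moves deadlocked
LTS(Q): 4 reachable states
  q0 = rec X. a.(c.X)\{a,b,d} + (a.0)\{d}\{a} + d.(a.(0 + X))\{a,d} has moves =a=> q1, =d=> q2
  q1 = (c.(rec X. a.(c.X)\{a,b,d} + (a.0)\{d}\{a} + d.(a.(0 + X))\{a,d}))\{a,b,d} has moves =c=> q3
  q2 = (a.(0 + (rec X. a.(c.X)\{a,b,d} + (a.0)\{d}\{a} + d.(a.(0 + X))\{a,d})))\{a,d} has moves deadlocked
  q3 = (rec X. a.(c.X)\{a,b,d} + (a.0)\{d}\{a} + d.(a.(0 + X))\{a,d})\{a,b,d} has moves deadlocked
Trace ⟨c⟩ through P, begin at {p0}:
  step 1 (c): {p2}
  ✓ P
Trace ⟨c⟩ through Q, begin at {q0}:
  step 1 (c): ∅ (Q stuck)

c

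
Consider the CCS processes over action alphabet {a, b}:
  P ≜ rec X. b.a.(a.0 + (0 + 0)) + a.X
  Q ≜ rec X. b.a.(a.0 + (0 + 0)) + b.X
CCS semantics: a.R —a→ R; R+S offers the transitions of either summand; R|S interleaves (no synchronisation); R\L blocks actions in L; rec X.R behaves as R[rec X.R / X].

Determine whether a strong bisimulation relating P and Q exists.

not bisimilar

P's transition system — 4 states:
  m0 = rec X. b.a.(a.0 + (0 + 0)) + a.X has moves ··a··> m0, ··b··> m1
  m1 = a.(a.0 + (0 + 0)) has moves ··a··> m2
  m2 = a.0 + (0 + 0) has moves ··a··> m3
  m3 = 0 has moves deadlocked
Q's transition system — 4 states:
  n0 = rec X. b.a.(a.0 + (0 + 0)) + b.X has moves ··b··> n0, ··b··> n1
  n1 = a.(a.0 + (0 + 0)) has moves ··a··> n2
  n2 = a.0 + (0 + 0) has moves ··a··> n3
  n3 = 0 has moves deadlocked
Partition-refinement fixed point:
  B0 = {m0}
  B1 = {m1, n1}
  B2 = {m2, n2}
  B3 = {m3, n3}
  B4 = {n0}
m0 ∈ B0, n0 ∈ B4 → different blocks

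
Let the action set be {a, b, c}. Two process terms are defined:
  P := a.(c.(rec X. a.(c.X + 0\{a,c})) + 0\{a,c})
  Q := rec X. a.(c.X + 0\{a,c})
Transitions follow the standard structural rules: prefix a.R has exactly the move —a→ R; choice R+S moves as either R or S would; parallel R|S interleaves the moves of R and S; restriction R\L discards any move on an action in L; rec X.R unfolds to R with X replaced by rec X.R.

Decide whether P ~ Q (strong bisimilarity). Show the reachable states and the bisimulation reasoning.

Reachable graph of P (3 states):
  u0 = a.(c.(rec X. a.(c.X + 0\{a,c})) + 0\{a,c}) :: =a=> u1
  u1 = c.(rec X. a.(c.X + 0\{a,c})) + 0\{a,c} :: =c=> u2
  u2 = rec X. a.(c.X + 0\{a,c}) :: =a=> u1
Reachable graph of Q (2 states):
  v0 = rec X. a.(c.X + 0\{a,c}) :: =a=> v1
  v1 = c.(rec X. a.(c.X + 0\{a,c})) + 0\{a,c} :: =c=> v0
Bisimilarity quotient blocks:
  B0 = {u0, u2, v0}
  B1 = {u1, v1}
u0 ∈ B0, v0 ∈ B0 → same block

YES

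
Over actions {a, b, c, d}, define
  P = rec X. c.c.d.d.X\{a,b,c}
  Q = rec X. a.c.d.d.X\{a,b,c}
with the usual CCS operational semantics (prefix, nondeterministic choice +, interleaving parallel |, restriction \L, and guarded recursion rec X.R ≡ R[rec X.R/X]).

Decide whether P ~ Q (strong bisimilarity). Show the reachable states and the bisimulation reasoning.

P's transition system — 5 states:
  m0 = rec X. c.c.d.d.X\{a,b,c} | ··c··> m1
  m1 = c.d.d.(rec X. c.c.d.d.X\{a,b,c})\{a,b,c} | ··c··> m2
  m2 = d.d.(rec X. c.c.d.d.X\{a,b,c})\{a,b,c} | ··d··> m3
  m3 = d.(rec X. c.c.d.d.X\{a,b,c})\{a,b,c} | ··d··> m4
  m4 = (rec X. c.c.d.d.X\{a,b,c})\{a,b,c} | (no moves)
Q's transition system — 5 states:
  n0 = rec X. a.c.d.d.X\{a,b,c} | ··a··> n1
  n1 = c.d.d.(rec X. a.c.d.d.X\{a,b,c})\{a,b,c} | ··c··> n2
  n2 = d.d.(rec X. a.c.d.d.X\{a,b,c})\{a,b,c} | ··d··> n3
  n3 = d.(rec X. a.c.d.d.X\{a,b,c})\{a,b,c} | ··d··> n4
  n4 = (rec X. a.c.d.d.X\{a,b,c})\{a,b,c} | (no moves)
Partition-refinement fixed point:
  B0 = {m0}
  B1 = {m1, n1}
  B2 = {m2, n2}
  B3 = {m3, n3}
  B4 = {m4, n4}
  B5 = {n0}
m0 ∈ B0, n0 ∈ B5 → different blocks

P ≁ Q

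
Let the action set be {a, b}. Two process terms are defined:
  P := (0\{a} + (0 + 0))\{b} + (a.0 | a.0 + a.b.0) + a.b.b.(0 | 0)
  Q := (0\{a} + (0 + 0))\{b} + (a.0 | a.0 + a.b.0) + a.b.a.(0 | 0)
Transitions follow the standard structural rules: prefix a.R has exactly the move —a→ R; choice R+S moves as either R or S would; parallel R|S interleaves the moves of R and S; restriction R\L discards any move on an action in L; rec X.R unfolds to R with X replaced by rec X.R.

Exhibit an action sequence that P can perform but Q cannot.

abb

LTS(P): 8 reachable states
  u0 = (0\{a} + (0 + 0))\{b} + (a.0 | a.0 + a.b.0) + a.b.b.(0 | 0) ⊢ --a--▸ u1, --a--▸ u2, --a--▸ u3, --a--▸ u4
  u1 = 0 | a.0 ⊢ --a--▸ u5
  u2 = a.0 | 0 ⊢ --a--▸ u5
  u3 = b.0 ⊢ --b--▸ u6
  u4 = b.b.(0 | 0) ⊢ --b--▸ u7
  u5 = 0 | 0 ⊢ ·
  u6 = 0 ⊢ ·
  u7 = b.(0 | 0) ⊢ --b--▸ u5
LTS(Q): 8 reachable states
  v0 = (0\{a} + (0 + 0))\{b} + (a.0 | a.0 + a.b.0) + a.b.a.(0 | 0) ⊢ --a--▸ v1, --a--▸ v2, --a--▸ v3, --a--▸ v4
  v1 = 0 | a.0 ⊢ --a--▸ v5
  v2 = a.0 | 0 ⊢ --a--▸ v5
  v3 = b.0 ⊢ --b--▸ v6
  v4 = b.a.(0 | 0) ⊢ --b--▸ v7
  v5 = 0 | 0 ⊢ ·
  v6 = 0 ⊢ ·
  v7 = a.(0 | 0) ⊢ --a--▸ v5
Trace ⟨abb⟩ through P, begin at {u0}:
  [1] a ⇒ {u1, u2, u3, u4}
  [2] b ⇒ {u6, u7}
  [3] b ⇒ {u5}
  P completes σ.
Trace ⟨abb⟩ through Q, begin at {v0}:
  [1] a ⇒ {v1, v2, v3, v4}
  [2] b ⇒ {v6, v7}
  [3] b ⇒ ∅ (Q stuck)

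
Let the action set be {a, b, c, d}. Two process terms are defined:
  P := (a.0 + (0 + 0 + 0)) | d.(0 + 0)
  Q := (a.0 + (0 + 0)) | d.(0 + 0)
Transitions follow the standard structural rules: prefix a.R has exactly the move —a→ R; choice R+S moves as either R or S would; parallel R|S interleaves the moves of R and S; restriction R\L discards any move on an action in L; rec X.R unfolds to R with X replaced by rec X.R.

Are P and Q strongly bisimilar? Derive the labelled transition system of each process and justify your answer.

YES

Reachable graph of P (4 states):
  m0 = (a.0 + (0 + 0 + 0)) | d.(0 + 0) has moves —a→ m1, —d→ m2
  m1 = 0 | d.(0 + 0) has moves —d→ m3
  m2 = (a.0 + (0 + 0 + 0)) | (0 + 0) has moves —a→ m3
  m3 = 0 | (0 + 0) has moves ∅
Reachable graph of Q (4 states):
  n0 = (a.0 + (0 + 0)) | d.(0 + 0) has moves —a→ n1, —d→ n2
  n1 = 0 | d.(0 + 0) has moves —d→ n3
  n2 = (a.0 + (0 + 0)) | (0 + 0) has moves —a→ n3
  n3 = 0 | (0 + 0) has moves ∅
Coarsest stable partition (strong bisimilarity classes):
  B0 = {m0, n0}
  B1 = {m1, n1}
  B2 = {m3, n3}
  B3 = {m2, n2}
m0 ∈ B0, n0 ∈ B0 → same block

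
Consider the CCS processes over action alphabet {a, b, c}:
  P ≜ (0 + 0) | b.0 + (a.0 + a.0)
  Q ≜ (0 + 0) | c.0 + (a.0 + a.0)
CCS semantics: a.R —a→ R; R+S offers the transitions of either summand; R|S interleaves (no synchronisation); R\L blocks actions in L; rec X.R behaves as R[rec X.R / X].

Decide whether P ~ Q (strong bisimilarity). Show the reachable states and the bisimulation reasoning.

P ≁ Q

Reachable graph of P (3 states):
  p0 = (0 + 0) | b.0 + (a.0 + a.0) → —a→ p1, —b→ p2
  p1 = 0 → ·
  p2 = (0 + 0) | 0 → ·
Reachable graph of Q (3 states):
  q0 = (0 + 0) | c.0 + (a.0 + a.0) → —a→ q1, —c→ q2
  q1 = 0 → ·
  q2 = (0 + 0) | 0 → ·
Bisimilarity quotient blocks:
  B0 = {p0}
  B1 = {p1, p2, q1, q2}
  B2 = {q0}
p0 ∈ B0, q0 ∈ B2 → different blocks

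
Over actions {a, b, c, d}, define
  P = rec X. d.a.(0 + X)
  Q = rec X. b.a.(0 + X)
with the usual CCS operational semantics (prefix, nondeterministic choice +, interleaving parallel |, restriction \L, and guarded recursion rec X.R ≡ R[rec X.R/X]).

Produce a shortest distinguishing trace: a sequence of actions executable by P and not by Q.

LTS(P): 3 reachable states
  s0 = rec X. d.a.(0 + X) → --d--▸ s1
  s1 = a.(0 + (rec X. d.a.(0 + X))) → --a--▸ s2
  s2 = 0 + (rec X. d.a.(0 + X)) → --d--▸ s1
LTS(Q): 3 reachable states
  t0 = rec X. b.a.(0 + X) → --b--▸ t1
  t1 = a.(0 + (rec X. b.a.(0 + X))) → --a--▸ t2
  t2 = 0 + (rec X. b.a.(0 + X)) → --b--▸ t1
Run σ = ⟨d⟩ on P: start {s0}
  [1] d ⇒ {s1}
  ✓ P
Run σ = ⟨d⟩ on Q: start {t0}
  [1] d ⇒ ∅ (Q stuck)

d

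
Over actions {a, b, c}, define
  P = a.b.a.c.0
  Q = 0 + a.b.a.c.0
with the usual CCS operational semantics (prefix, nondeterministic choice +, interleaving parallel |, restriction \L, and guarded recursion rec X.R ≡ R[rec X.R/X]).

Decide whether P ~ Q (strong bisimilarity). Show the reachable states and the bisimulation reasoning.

Reachable graph of P (5 states):
  m0 = a.b.a.c.0 | -a-> m1
  m1 = b.a.c.0 | -b-> m2
  m2 = a.c.0 | -a-> m3
  m3 = c.0 | -c-> m4
  m4 = 0 | stopped
Reachable graph of Q (5 states):
  n0 = 0 + a.b.a.c.0 | -a-> n1
  n1 = b.a.c.0 | -b-> n2
  n2 = a.c.0 | -a-> n3
  n3 = c.0 | -c-> n4
  n4 = 0 | stopped
Partition-refinement fixed point:
  B0 = {m0, n0}
  B1 = {m1, n1}
  B2 = {m2, n2}
  B3 = {m3, n3}
  B4 = {m4, n4}
m0 ∈ B0, n0 ∈ B0 → same block

bisimilar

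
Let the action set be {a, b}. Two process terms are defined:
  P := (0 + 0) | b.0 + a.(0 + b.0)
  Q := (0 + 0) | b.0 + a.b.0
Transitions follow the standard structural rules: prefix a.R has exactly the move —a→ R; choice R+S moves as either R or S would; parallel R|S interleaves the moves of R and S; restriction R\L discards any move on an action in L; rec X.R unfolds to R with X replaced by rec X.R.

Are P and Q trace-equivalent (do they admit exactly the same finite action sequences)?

traces(P) = traces(Q)

Reachable graph of P (4 states):
  s0 = (0 + 0) | b.0 + a.(0 + b.0) :: —a→ s1, —b→ s2
  s1 = 0 + b.0 :: —b→ s3
  s2 = (0 + 0) | 0 :: ∅
  s3 = 0 :: ∅
Reachable graph of Q (4 states):
  t0 = (0 + 0) | b.0 + a.b.0 :: —a→ t1, —b→ t2
  t1 = b.0 :: —b→ t3
  t2 = (0 + 0) | 0 :: ∅
  t3 = 0 :: ∅
Bisimilarity quotient blocks:
  B0 = {s0, t0}
  B1 = {s1, t1}
  B2 = {s2, s3, t2, t3}
s0 ∈ B0, t0 ∈ B0 → same block
Bisimilar ⇒ trace-equivalent.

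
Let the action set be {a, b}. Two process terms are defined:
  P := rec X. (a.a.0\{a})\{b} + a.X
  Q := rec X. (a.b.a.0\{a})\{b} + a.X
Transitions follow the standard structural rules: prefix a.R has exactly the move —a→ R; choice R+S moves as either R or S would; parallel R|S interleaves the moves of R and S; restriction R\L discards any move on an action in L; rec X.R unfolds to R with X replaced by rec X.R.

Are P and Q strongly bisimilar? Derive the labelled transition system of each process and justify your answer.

LTS(P): 3 reachable states
  s0 = rec X. (a.a.0\{a})\{b} + a.X → =a=> s0, =a=> s1
  s1 = (a.0\{a})\{b} → =a=> s2
  s2 = 0\{a}\{b} → ·
LTS(Q): 2 reachable states
  t0 = rec X. (a.b.a.0\{a})\{b} + a.X → =a=> t0, =a=> t1
  t1 = (b.a.0\{a})\{b} → ·
Coarsest stable partition (strong bisimilarity classes):
  B0 = {s0}
  B1 = {s1}
  B2 = {s2, t1}
  B3 = {t0}
s0 ∈ B0, t0 ∈ B3 → different blocks

P ≁ Q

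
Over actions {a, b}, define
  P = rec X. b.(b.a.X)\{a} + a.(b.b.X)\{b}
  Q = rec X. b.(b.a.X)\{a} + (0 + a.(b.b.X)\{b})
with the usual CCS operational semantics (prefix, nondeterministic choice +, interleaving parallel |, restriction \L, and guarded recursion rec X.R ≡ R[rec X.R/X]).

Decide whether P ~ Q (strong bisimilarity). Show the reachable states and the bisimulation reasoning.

P ~ Q

LTS(P): 4 reachable states
  s0 = rec X. b.(b.a.X)\{a} + a.(b.b.X)\{b} | ··a··> s1, ··b··> s2
  s1 = (b.b.(rec X. b.(b.a.X)\{a} + a.(b.b.X)\{b}))\{b} | ·
  s2 = (b.a.(rec X. b.(b.a.X)\{a} + a.(b.b.X)\{b}))\{a} | ··b··> s3
  s3 = (a.(rec X. b.(b.a.X)\{a} + a.(b.b.X)\{b}))\{a} | ·
LTS(Q): 4 reachable states
  t0 = rec X. b.(b.a.X)\{a} + (0 + a.(b.b.X)\{b}) | ··a··> t1, ··b··> t2
  t1 = (b.b.(rec X. b.(b.a.X)\{a} + (0 + a.(b.b.X)\{b})))\{b} | ·
  t2 = (b.a.(rec X. b.(b.a.X)\{a} + (0 + a.(b.b.X)\{b})))\{a} | ··b··> t3
  t3 = (a.(rec X. b.(b.a.X)\{a} + (0 + a.(b.b.X)\{b})))\{a} | ·
Bisimilarity quotient blocks:
  B0 = {s0, t0}
  B1 = {s1, s3, t1, t3}
  B2 = {s2, t2}
s0 ∈ B0, t0 ∈ B0 → same block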